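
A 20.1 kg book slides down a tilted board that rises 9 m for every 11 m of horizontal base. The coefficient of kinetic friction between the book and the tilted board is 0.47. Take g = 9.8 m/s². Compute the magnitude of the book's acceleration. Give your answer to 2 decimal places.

2.64 m/s²

Resolving the weight along the incline: the component pulling the book down the slope is mg sin 39.29° = 20.1 × 9.8 × 0.6332 = 124.728 N, and the normal force is N = mg cos 39.29° = 20.1 × 9.8 × 0.7740 = 152.463 N.
Kinetic friction acts up the slope with magnitude f = μN = 0.47 × 152.463 = 71.658 N.
Net force along the incline is 124.728 − 71.658 = 53.070 N, so a = 53.070 / 20.1 = 2.6403 m/s².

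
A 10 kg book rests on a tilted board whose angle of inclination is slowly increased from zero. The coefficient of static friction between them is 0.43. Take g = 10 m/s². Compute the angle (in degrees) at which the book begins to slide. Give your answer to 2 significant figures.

23°

At the threshold of sliding, static friction is at its maximum μ_s N and exactly balances the weight component along the incline: mg sin θ = μ_s mg cos θ.
Hence tan θ = μ_s = 0.43, so θ = arctan(0.43) = 23.2677°.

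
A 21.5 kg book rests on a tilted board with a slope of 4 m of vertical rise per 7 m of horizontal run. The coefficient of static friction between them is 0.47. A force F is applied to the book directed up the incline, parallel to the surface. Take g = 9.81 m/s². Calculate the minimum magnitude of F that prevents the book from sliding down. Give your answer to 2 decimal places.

18.57 N

The normal force is N = mg cos 29.74° = 183.126 N. With F at its minimum the book is on the verge of sliding down, so static friction is at its maximum μ_s N = 0.47 × 183.126 = 86.069 N and acts up the slope.
Equilibrium along the incline: F + μ_s N = mg sin 29.74°, so F = 104.643 − 86.069 = 18.574 N.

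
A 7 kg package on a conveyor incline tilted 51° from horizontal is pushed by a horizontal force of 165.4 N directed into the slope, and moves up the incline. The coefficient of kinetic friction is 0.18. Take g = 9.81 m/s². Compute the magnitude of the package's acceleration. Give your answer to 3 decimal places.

The horizontal push has components F cos 51° = 165.4 × 0.6293 = 104.086 N up the incline and F sin 51° = 165.4 × 0.7771 = 128.532 N pressing into the surface.
The normal force is therefore N = mg cos 51° + F sin 51° = 43.214 + 128.532 = 171.746 N, and kinetic friction down the slope is μN = 0.18 × 171.746 = 30.914 N.
Along the incline: F cos 51° − mg sin 51° − μN = ma, so 104.086 − 53.363 − 30.914 = 7 a, giving a = 2.8299 m/s².

2.830 m/s²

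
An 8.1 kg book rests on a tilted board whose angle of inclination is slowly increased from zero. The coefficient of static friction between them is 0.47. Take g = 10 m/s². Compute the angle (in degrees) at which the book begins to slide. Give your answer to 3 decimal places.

25.174°

At the threshold of sliding, static friction is at its maximum μ_s N and exactly balances the weight component along the incline: mg sin θ = μ_s mg cos θ.
Hence tan θ = μ_s = 0.47, so θ = arctan(0.47) = 25.1735°.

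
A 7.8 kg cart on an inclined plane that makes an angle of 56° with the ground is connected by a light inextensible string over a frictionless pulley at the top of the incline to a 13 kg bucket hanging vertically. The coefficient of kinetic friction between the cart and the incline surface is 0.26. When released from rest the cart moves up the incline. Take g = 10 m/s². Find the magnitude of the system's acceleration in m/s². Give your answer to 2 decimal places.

2.60 m/s²

For the cart on the incline: the weight component along the slope is m₁g sin 56° = 7.8 × 10 × 0.8290 = 64.662 N and the normal force is N = m₁g cos 56° = 43.617 N.
Kinetic friction opposes the cart's motion up the incline: f = μN = 0.26 × 43.617 = 11.340 N acting down the slope.
Newton's second law for the cart (up-slope positive): T − 64.662 − 11.340 = 7.8 a. For the hanging bucket (downward positive): 13 × 10 − T = 13 a.
Adding the two equations eliminates T: 53.998 = 20.8 a, so a = 2.5961 m/s².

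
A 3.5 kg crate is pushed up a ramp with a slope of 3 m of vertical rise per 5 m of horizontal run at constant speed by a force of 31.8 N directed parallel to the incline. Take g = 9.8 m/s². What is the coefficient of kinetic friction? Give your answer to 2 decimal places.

At constant speed ΣF = 0 along the incline. The applied 31.8 N acts up the slope; the weight component mg sin 30.96° = 17.647 N and kinetic friction μN both act down the slope.
So 31.8 = 17.647 + μ × 29.412, giving μ = (31.8 − 17.647) / 29.412 = 0.4812.

0.48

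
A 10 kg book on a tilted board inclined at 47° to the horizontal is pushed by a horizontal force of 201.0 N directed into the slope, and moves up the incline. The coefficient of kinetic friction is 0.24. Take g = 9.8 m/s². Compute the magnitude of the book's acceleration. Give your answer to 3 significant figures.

The horizontal push has components F cos 47° = 201.0 × 0.6820 = 137.082 N up the incline and F sin 47° = 201.0 × 0.7314 = 147.011 N pressing into the surface.
The normal force is therefore N = mg cos 47° + F sin 47° = 66.836 + 147.011 = 213.847 N, and kinetic friction down the slope is μN = 0.24 × 213.847 = 51.323 N.
Along the incline: F cos 47° − mg sin 47° − μN = ma, so 137.082 − 71.677 − 51.323 = 10 a, giving a = 1.4082 m/s².

1.41 m/s²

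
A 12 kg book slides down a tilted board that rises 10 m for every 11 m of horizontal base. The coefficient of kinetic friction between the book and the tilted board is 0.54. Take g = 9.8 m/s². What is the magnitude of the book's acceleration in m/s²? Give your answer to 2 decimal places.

Resolving the weight along the incline: the component pulling the book down the slope is mg sin 42.27° = 12 × 9.8 × 0.6727 = 79.110 N, and the normal force is N = mg cos 42.27° = 12 × 9.8 × 0.7399 = 87.012 N.
Kinetic friction acts up the slope with magnitude f = μN = 0.54 × 87.012 = 46.986 N.
Net force along the incline is 79.110 − 46.986 = 32.124 N, so a = 32.124 / 12 = 2.6770 m/s².

2.68 m/s²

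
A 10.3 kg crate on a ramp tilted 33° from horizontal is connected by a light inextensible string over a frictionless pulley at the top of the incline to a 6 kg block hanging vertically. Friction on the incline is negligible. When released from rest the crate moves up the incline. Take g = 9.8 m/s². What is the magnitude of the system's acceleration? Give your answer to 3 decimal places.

0.235 m/s²

For the crate on the incline: the weight component along the slope is m₁g sin 33° = 10.3 × 9.8 × 0.5446 = 54.972 N and the normal force is N = m₁g cos 33° = 84.655 N.
Newton's second law for the crate (up-slope positive): T − 54.972 = 10.3 a. For the hanging block (downward positive): 6 × 9.8 − T = 6 a.
Adding the two equations eliminates T: 3.828 = 16.3 a, so a = 0.2348 m/s².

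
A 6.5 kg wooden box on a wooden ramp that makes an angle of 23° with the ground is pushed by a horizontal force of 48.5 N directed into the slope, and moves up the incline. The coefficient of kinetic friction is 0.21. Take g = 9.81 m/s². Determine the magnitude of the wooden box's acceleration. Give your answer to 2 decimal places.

0.53 m/s²

The horizontal push has components F cos 23° = 48.5 × 0.9205 = 44.644 N up the incline and F sin 23° = 48.5 × 0.3907 = 18.949 N pressing into the surface.
The normal force is therefore N = mg cos 23° + F sin 23° = 58.696 + 18.949 = 77.645 N, and kinetic friction down the slope is μN = 0.21 × 77.645 = 16.305 N.
Along the incline: F cos 23° − mg sin 23° − μN = ma, so 44.644 − 24.913 − 16.305 = 6.5 a, giving a = 0.5271 m/s².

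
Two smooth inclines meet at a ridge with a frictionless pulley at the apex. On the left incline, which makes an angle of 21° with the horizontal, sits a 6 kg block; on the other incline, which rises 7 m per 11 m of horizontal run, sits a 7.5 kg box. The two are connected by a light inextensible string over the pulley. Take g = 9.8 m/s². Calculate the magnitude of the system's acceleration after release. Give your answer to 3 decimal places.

1.362 m/s²

Resolve each weight along its own incline: the 6 kg mass has component 6 × 9.8 × sin 21° = 21.072 N down its slope, and the 7.5 kg mass has 7.5 × 9.8 × sin 32.47° = 39.460 N down its slope.
The 7.5 kg side's 39.460 N exceeds the other side's 21.072 N, so that mass slides down and the 6 kg mass slides up. Taking that direction as positive, Newton's second law for the whole system gives 39.460 − 21.072 = (6 + 7.5) a, so a = 18.388 / 13.5 = 1.3621 m/s².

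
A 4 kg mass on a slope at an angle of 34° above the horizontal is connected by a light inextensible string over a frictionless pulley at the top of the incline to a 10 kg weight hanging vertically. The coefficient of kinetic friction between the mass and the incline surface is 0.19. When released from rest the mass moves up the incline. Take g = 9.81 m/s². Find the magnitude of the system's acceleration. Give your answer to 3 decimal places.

For the mass on the incline: the weight component along the slope is m₁g sin 34° = 4 × 9.81 × 0.5592 = 21.943 N and the normal force is N = m₁g cos 34° = 32.531 N.
Kinetic friction opposes the mass's motion up the incline: f = μN = 0.19 × 32.531 = 6.181 N acting down the slope.
Newton's second law for the mass (up-slope positive): T − 21.943 − 6.181 = 4 a. For the hanging weight (downward positive): 10 × 9.81 − T = 10 a.
Adding the two equations eliminates T: 69.976 = 14 a, so a = 4.9983 m/s².

4.998 m/s²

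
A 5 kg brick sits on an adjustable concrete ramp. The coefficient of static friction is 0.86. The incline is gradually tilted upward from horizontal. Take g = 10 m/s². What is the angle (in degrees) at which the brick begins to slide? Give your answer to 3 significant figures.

At the threshold of sliding, static friction is at its maximum μ_s N and exactly balances the weight component along the incline: mg sin θ = μ_s mg cos θ.
Hence tan θ = μ_s = 0.86, so θ = arctan(0.86) = 40.6955°.

40.7°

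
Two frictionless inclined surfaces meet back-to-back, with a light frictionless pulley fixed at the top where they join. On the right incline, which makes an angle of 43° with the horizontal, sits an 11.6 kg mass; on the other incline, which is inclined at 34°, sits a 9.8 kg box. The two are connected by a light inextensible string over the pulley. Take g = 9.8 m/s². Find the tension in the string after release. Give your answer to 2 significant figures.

65 N

Resolve each weight along its own incline: the 11.6 kg mass has component 11.6 × 9.8 × sin 43° = 77.530 N down its slope, and the 9.8 kg mass has 9.8 × 9.8 × sin 34° = 53.705 N down its slope.
The 11.6 kg side's 77.530 N exceeds the other side's 53.705 N, so that mass slides down and the 9.8 kg mass slides up. Taking that direction as positive, Newton's second law for the whole system gives 77.530 − 53.705 = (11.6 + 9.8) a, so a = 23.825 / 21.4 = 1.1133 m/s².
For the 9.8 kg mass (up-slope positive): T − 53.705 = 9.8 × 1.1133, so T = 64.615 N.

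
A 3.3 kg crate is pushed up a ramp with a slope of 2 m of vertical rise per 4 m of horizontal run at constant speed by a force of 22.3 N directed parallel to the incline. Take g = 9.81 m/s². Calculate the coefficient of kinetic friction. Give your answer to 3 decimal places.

0.270

At constant speed ΣF = 0 along the incline. The applied 22.3 N acts up the slope; the weight component mg sin 26.57° = 14.478 N and kinetic friction μN both act down the slope.
So 22.3 = 14.478 + μ × 28.955, giving μ = (22.3 − 14.478) / 28.955 = 0.2701.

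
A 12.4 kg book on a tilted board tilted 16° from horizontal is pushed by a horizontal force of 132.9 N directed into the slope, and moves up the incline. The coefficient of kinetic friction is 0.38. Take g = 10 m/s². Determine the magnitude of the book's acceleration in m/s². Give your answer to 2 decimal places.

The horizontal push has components F cos 16° = 132.9 × 0.9613 = 127.757 N up the incline and F sin 16° = 132.9 × 0.2756 = 36.627 N pressing into the surface.
The normal force is therefore N = mg cos 16° + F sin 16° = 119.201 + 36.627 = 155.828 N, and kinetic friction down the slope is μN = 0.38 × 155.828 = 59.215 N.
Along the incline: F cos 16° − mg sin 16° − μN = ma, so 127.757 − 34.174 − 59.215 = 12.4 a, giving a = 2.7716 m/s².

2.77 m/s²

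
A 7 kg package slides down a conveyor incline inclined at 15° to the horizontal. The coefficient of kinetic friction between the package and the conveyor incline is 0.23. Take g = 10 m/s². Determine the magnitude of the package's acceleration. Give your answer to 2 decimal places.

0.37 m/s²

Resolving the weight along the incline: the component pulling the package down the slope is mg sin 15° = 7 × 10 × 0.2588 = 18.116 N, and the normal force is N = mg cos 15° = 7 × 10 × 0.9659 = 67.613 N.
Kinetic friction acts up the slope with magnitude f = μN = 0.23 × 67.613 = 15.551 N.
Net force along the incline is 18.116 − 15.551 = 2.565 N, so a = 2.565 / 7 = 0.3664 m/s².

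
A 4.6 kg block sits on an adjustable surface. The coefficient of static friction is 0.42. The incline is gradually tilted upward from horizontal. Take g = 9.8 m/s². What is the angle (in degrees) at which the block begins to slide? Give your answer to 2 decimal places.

22.78°

At the threshold of sliding, static friction is at its maximum μ_s N and exactly balances the weight component along the incline: mg sin θ = μ_s mg cos θ.
Hence tan θ = μ_s = 0.42, so θ = arctan(0.42) = 22.7824°.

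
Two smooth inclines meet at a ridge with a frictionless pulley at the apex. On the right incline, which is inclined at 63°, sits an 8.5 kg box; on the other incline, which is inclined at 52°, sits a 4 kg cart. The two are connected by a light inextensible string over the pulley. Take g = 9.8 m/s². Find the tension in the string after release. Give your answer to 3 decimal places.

44.756 N

Resolve each weight along its own incline: the 8.5 kg mass has component 8.5 × 9.8 × sin 63° = 74.221 N down its slope, and the 4 kg mass has 4 × 9.8 × sin 52° = 30.890 N down its slope.
The 8.5 kg side's 74.221 N exceeds the other side's 30.890 N, so that mass slides down and the 4 kg mass slides up. Taking that direction as positive, Newton's second law for the whole system gives 74.221 − 30.890 = (8.5 + 4) a, so a = 43.331 / 12.5 = 3.4665 m/s².
For the 4 kg mass (up-slope positive): T − 30.890 = 4 × 3.4665, so T = 44.756 N.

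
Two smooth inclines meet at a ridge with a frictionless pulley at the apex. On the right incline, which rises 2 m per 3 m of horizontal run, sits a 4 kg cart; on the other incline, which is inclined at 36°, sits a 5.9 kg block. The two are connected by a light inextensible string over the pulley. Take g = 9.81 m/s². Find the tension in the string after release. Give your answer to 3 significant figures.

Resolve each weight along its own incline: the 4 kg mass has component 4 × 9.81 × sin 33.69° = 21.766 N down its slope, and the 5.9 kg mass has 5.9 × 9.81 × sin 36° = 34.020 N down its slope.
The 5.9 kg side's 34.020 N exceeds the other side's 21.766 N, so that mass slides down and the 4 kg mass slides up. Taking that direction as positive, Newton's second law for the whole system gives 34.020 − 21.766 = (4 + 5.9) a, so a = 12.254 / 9.9 = 1.2378 m/s².
For the 4 kg mass (up-slope positive): T − 21.766 = 4 × 1.2378, so T = 26.717 N.

26.7 N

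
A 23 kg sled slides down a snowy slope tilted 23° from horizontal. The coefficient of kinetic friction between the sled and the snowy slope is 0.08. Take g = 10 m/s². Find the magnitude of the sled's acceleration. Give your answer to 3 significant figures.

Resolving the weight along the incline: the component pulling the sled down the slope is mg sin 23° = 23 × 10 × 0.3907 = 89.861 N, and the normal force is N = mg cos 23° = 23 × 10 × 0.9205 = 211.715 N.
Kinetic friction acts up the slope with magnitude f = μN = 0.08 × 211.715 = 16.937 N.
Net force along the incline is 89.861 − 16.937 = 72.924 N, so a = 72.924 / 23 = 3.1706 m/s².

3.17 m/s²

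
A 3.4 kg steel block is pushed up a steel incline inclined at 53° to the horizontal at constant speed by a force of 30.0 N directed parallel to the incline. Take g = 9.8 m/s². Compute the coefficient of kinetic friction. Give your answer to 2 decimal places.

At constant speed ΣF = 0 along the incline. The applied 30.0 N acts up the slope; the weight component mg sin 53° = 26.611 N and kinetic friction μN both act down the slope.
So 30.0 = 26.611 + μ × 20.052, giving μ = (30.0 − 26.611) / 20.052 = 0.1690.

0.17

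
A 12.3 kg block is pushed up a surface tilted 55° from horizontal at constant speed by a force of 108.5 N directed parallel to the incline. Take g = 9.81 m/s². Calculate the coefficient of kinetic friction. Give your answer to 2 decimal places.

0.14

At constant speed ΣF = 0 along the incline. The applied 108.5 N acts up the slope; the weight component mg sin 55° = 98.841 N and kinetic friction μN both act down the slope.
So 108.5 = 98.841 + μ × 69.209, giving μ = (108.5 − 98.841) / 69.209 = 0.1396.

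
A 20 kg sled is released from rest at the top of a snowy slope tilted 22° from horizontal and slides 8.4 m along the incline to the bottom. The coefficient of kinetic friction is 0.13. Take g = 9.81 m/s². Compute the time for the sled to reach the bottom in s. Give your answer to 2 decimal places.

The weight component along the incline is mg sin 22° = 73.498 N and the normal force is N = mg cos 22° = 181.913 N.
Friction up the slope is f = μN = 0.13 × 181.913 = 23.649 N, so the net downslope force is 73.498 − 23.649 = 49.849 N and a = 49.849 / 20 = 2.4924 m/s².
Starting from rest, L = ½at², so t = √(2L/a) = √(2 × 8.4 / 2.4924) = 2.5962 s.

2.60 s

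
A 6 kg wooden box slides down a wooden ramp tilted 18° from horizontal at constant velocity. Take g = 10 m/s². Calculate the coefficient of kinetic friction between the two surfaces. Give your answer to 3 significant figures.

At constant velocity the net force along the incline is zero: mg sin 18° = μ mg cos 18°.
So μ = tan 18° = 0.3090 / 0.9511 = 0.3249.

0.325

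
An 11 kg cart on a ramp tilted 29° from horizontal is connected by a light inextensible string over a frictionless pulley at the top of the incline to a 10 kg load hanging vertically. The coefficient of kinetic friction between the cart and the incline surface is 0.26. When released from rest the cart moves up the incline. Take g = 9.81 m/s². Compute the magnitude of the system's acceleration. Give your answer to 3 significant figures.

For the cart on the incline: the weight component along the slope is m₁g sin 29° = 11 × 9.81 × 0.4848 = 52.315 N and the normal force is N = m₁g cos 29° = 94.380 N.
Kinetic friction opposes the cart's motion up the incline: f = μN = 0.26 × 94.380 = 24.539 N acting down the slope.
Newton's second law for the cart (up-slope positive): T − 52.315 − 24.539 = 11 a. For the hanging load (downward positive): 10 × 9.81 − T = 10 a.
Adding the two equations eliminates T: 21.246 = 21 a, so a = 1.0117 m/s².

1.01 m/s²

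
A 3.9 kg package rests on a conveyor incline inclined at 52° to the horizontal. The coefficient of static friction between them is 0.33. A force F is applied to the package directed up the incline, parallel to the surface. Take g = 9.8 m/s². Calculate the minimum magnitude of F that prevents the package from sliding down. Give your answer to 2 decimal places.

22.35 N

The normal force is N = mg cos 52° = 23.531 N. With F at its minimum the package is on the verge of sliding down, so static friction is at its maximum μ_s N = 0.33 × 23.531 = 7.765 N and acts up the slope.
Equilibrium along the incline: F + μ_s N = mg sin 52°, so F = 30.118 − 7.765 = 22.353 N.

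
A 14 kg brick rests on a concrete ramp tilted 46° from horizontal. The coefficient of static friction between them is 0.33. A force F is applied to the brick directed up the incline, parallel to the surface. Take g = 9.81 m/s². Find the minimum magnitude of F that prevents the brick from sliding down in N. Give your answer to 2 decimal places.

67.31 N

The normal force is N = mg cos 46° = 95.404 N. With F at its minimum the brick is on the verge of sliding down, so static friction is at its maximum μ_s N = 0.33 × 95.404 = 31.483 N and acts up the slope.
Equilibrium along the incline: F + μ_s N = mg sin 46°, so F = 98.794 − 31.483 = 67.311 N.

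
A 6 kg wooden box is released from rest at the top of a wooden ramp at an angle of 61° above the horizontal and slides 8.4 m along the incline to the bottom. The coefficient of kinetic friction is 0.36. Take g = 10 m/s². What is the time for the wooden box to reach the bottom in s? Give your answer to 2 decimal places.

1.55 s

The weight component along the incline is mg sin 61° = 52.477 N and the normal force is N = mg cos 61° = 29.089 N.
Friction up the slope is f = μN = 0.36 × 29.089 = 10.472 N, so the net downslope force is 52.477 − 10.472 = 42.005 N and a = 42.005 / 6 = 7.0008 m/s².
Starting from rest, L = ½at², so t = √(2L/a) = √(2 × 8.4 / 7.0008) = 1.5491 s.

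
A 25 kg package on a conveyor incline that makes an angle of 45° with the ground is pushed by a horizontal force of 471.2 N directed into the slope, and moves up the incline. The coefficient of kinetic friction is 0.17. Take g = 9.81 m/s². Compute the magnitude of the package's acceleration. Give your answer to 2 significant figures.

The horizontal push has components F cos 45° = 471.2 × 0.7071 = 333.186 N up the incline and F sin 45° = 471.2 × 0.7071 = 333.186 N pressing into the surface.
The normal force is therefore N = mg cos 45° + F sin 45° = 173.416 + 333.186 = 506.602 N, and kinetic friction down the slope is μN = 0.17 × 506.602 = 86.122 N.
Along the incline: F cos 45° − mg sin 45° − μN = ma, so 333.186 − 173.416 − 86.122 = 25 a, giving a = 2.9459 m/s².

2.9 m/s²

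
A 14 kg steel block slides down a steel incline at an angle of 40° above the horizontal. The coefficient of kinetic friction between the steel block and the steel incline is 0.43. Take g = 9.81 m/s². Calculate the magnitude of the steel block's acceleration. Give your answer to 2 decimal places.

3.07 m/s²

Resolving the weight along the incline: the component pulling the steel block down the slope is mg sin 40° = 14 × 9.81 × 0.6428 = 88.282 N, and the normal force is N = mg cos 40° = 14 × 9.81 × 0.7660 = 105.202 N.
Kinetic friction acts up the slope with magnitude f = μN = 0.43 × 105.202 = 45.237 N.
Net force along the incline is 88.282 − 45.237 = 43.045 N, so a = 43.045 / 14 = 3.0746 m/s².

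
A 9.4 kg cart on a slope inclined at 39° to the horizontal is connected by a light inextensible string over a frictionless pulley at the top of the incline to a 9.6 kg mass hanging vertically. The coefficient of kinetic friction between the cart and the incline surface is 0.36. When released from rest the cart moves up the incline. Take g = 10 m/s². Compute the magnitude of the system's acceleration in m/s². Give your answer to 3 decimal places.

0.555 m/s²

For the cart on the incline: the weight component along the slope is m₁g sin 39° = 9.4 × 10 × 0.6293 = 59.154 N and the normal force is N = m₁g cos 39° = 73.052 N.
Kinetic friction opposes the cart's motion up the incline: f = μN = 0.36 × 73.052 = 26.299 N acting down the slope.
Newton's second law for the cart (up-slope positive): T − 59.154 − 26.299 = 9.4 a. For the hanging mass (downward positive): 9.6 × 10 − T = 9.6 a.
Adding the two equations eliminates T: 10.547 = 19 a, so a = 0.5551 m/s².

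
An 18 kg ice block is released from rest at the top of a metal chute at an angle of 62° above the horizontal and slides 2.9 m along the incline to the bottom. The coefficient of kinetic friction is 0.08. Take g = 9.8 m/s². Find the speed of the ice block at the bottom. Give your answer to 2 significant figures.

The weight component along the incline is mg sin 62° = 155.752 N and the normal force is N = mg cos 62° = 82.815 N.
Friction up the slope is f = μN = 0.08 × 82.815 = 6.625 N, so the net downslope force is 155.752 − 6.625 = 149.127 N and a = 149.127 / 18 = 8.2848 m/s².
Starting from rest over a distance of 2.9 m, v² = 2aL = 2 × 8.2848 × 2.9 = 48.0518, so v = 6.9319 m/s.

6.9 m/s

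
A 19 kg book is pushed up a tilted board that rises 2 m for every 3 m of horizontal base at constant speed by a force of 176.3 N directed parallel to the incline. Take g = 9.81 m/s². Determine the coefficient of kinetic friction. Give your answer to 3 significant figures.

At constant speed ΣF = 0 along the incline. The applied 176.3 N acts up the slope; the weight component mg sin 33.69° = 103.391 N and kinetic friction μN both act down the slope.
So 176.3 = 103.391 + μ × 155.086, giving μ = (176.3 − 103.391) / 155.086 = 0.4701.

0.470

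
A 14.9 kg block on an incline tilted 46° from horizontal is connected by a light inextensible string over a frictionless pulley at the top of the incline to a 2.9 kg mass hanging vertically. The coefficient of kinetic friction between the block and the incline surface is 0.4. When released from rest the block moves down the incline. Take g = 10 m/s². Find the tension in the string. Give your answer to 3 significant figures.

For the block on the incline: the weight component along the slope is m₁g sin 46° = 14.9 × 10 × 0.7193 = 107.176 N and the normal force is N = m₁g cos 46° = 103.504 N.
Kinetic friction opposes the block's motion down the incline: f = μN = 0.4 × 103.504 = 41.402 N acting up the slope.
Newton's second law for the block (down-slope positive): 107.176 − 41.402 − T = 14.9 a. For the hanging mass (upward positive): T − 2.9 × 10 = 2.9 a.
Adding the two equations eliminates T: 36.774 = 17.8 a, so a = 2.0660 m/s².
Then from the hanging mass's equation, T = 2.9 × (10 + 2.0660) = 34.991 N.

35.0 N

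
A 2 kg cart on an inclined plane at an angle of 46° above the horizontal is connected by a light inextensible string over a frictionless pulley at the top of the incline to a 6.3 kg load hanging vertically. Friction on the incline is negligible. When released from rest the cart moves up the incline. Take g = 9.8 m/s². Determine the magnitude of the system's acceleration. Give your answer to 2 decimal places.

5.74 m/s²

For the cart on the incline: the weight component along the slope is m₁g sin 46° = 2 × 9.8 × 0.7193 = 14.098 N and the normal force is N = m₁g cos 46° = 13.615 N.
Newton's second law for the cart (up-slope positive): T − 14.098 = 2 a. For the hanging load (downward positive): 6.3 × 9.8 − T = 6.3 a.
Adding the two equations eliminates T: 47.642 = 8.3 a, so a = 5.7400 m/s².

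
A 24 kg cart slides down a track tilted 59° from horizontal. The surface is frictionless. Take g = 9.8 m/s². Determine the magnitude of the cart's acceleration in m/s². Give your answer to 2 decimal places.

Resolving the weight along the incline: the component pulling the cart down the slope is mg sin 59° = 24 × 9.8 × 0.8572 = 201.613 N, and the normal force is N = mg cos 59° = 24 × 9.8 × 0.5150 = 121.128 N.
With no friction the net force along the incline is 201.613 N, so a = g sin 59° = 201.613 / 24 = 8.4005 m/s².

8.40 m/s²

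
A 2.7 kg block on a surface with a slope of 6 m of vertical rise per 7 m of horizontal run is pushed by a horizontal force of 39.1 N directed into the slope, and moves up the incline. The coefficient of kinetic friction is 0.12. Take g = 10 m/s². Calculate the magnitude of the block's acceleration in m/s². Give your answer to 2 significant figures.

2.4 m/s²

The horizontal push has components F cos 40.60° = 39.1 × 0.7593 = 29.689 N up the incline and F sin 40.60° = 39.1 × 0.6508 = 25.446 N pressing into the surface.
The normal force is therefore N = mg cos 40.60° + F sin 40.60° = 20.501 + 25.446 = 45.947 N, and kinetic friction down the slope is μN = 0.12 × 45.947 = 5.514 N.
Along the incline: F cos 40.60° − mg sin 40.60° − μN = ma, so 29.689 − 17.572 − 5.514 = 2.7 a, giving a = 2.4456 m/s².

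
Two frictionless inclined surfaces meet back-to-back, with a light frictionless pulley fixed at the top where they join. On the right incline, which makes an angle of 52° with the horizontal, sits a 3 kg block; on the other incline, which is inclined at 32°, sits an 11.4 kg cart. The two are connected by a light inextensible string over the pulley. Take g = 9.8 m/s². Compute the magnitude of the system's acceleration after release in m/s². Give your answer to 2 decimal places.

Resolve each weight along its own incline: the 3 kg mass has component 3 × 9.8 × sin 52° = 23.168 N down its slope, and the 11.4 kg mass has 11.4 × 9.8 × sin 32° = 59.203 N down its slope.
The 11.4 kg side's 59.203 N exceeds the other side's 23.168 N, so that mass slides down and the 3 kg mass slides up. Taking that direction as positive, Newton's second law for the whole system gives 59.203 − 23.168 = (3 + 11.4) a, so a = 36.035 / 14.4 = 2.5024 m/s².

2.50 m/s²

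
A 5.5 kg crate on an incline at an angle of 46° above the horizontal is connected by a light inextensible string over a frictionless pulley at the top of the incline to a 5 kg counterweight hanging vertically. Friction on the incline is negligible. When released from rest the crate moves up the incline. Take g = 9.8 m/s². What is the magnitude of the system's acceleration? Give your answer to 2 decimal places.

For the crate on the incline: the weight component along the slope is m₁g sin 46° = 5.5 × 9.8 × 0.7193 = 38.770 N and the normal force is N = m₁g cos 46° = 37.442 N.
Newton's second law for the crate (up-slope positive): T − 38.770 = 5.5 a. For the hanging counterweight (downward positive): 5 × 9.8 − T = 5 a.
Adding the two equations eliminates T: 10.230 = 10.5 a, so a = 0.9743 m/s².

0.97 m/s²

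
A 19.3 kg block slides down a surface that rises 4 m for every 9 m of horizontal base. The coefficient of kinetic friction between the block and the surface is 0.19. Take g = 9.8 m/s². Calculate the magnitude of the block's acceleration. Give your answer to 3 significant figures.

Resolving the weight along the incline: the component pulling the block down the slope is mg sin 23.96° = 19.3 × 9.8 × 0.4061 = 76.810 N, and the normal force is N = mg cos 23.96° = 19.3 × 9.8 × 0.9138 = 172.836 N.
Kinetic friction acts up the slope with magnitude f = μN = 0.19 × 172.836 = 32.839 N.
Net force along the incline is 76.810 − 32.839 = 43.971 N, so a = 43.971 / 19.3 = 2.2783 m/s².

2.28 m/s²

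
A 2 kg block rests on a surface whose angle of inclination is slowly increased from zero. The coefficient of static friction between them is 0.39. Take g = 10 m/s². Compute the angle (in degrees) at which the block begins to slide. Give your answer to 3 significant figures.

At the threshold of sliding, static friction is at its maximum μ_s N and exactly balances the weight component along the incline: mg sin θ = μ_s mg cos θ.
Hence tan θ = μ_s = 0.39, so θ = arctan(0.39) = 21.3058°.

21.3°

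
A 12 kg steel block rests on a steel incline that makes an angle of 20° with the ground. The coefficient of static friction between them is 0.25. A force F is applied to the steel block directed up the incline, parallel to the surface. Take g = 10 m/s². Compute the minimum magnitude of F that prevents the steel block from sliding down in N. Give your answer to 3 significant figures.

12.9 N

The normal force is N = mg cos 20° = 112.763 N. With F at its minimum the steel block is on the verge of sliding down, so static friction is at its maximum μ_s N = 0.25 × 112.763 = 28.191 N and acts up the slope.
Equilibrium along the incline: F + μ_s N = mg sin 20°, so F = 41.042 − 28.191 = 12.851 N.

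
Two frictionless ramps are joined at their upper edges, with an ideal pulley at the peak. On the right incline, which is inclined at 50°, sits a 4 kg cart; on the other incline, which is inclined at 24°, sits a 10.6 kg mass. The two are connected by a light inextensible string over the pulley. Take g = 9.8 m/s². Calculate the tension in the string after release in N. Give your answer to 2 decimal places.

Resolve each weight along its own incline: the 4 kg mass has component 4 × 9.8 × sin 50° = 30.029 N down its slope, and the 10.6 kg mass has 10.6 × 9.8 × sin 24° = 42.252 N down its slope.
The 10.6 kg side's 42.252 N exceeds the other side's 30.029 N, so that mass slides down and the 4 kg mass slides up. Taking that direction as positive, Newton's second law for the whole system gives 42.252 − 30.029 = (4 + 10.6) a, so a = 12.223 / 14.6 = 0.8372 m/s².
For the 4 kg mass (up-slope positive): T − 30.029 = 4 × 0.8372, so T = 33.378 N.

33.38 N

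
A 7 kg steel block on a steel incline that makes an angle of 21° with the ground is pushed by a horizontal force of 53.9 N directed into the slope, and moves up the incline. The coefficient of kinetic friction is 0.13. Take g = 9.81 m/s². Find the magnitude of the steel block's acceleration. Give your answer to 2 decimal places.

The horizontal push has components F cos 21° = 53.9 × 0.9336 = 50.321 N up the incline and F sin 21° = 53.9 × 0.3584 = 19.318 N pressing into the surface.
The normal force is therefore N = mg cos 21° + F sin 21° = 64.110 + 19.318 = 83.428 N, and kinetic friction down the slope is μN = 0.13 × 83.428 = 10.846 N.
Along the incline: F cos 21° − mg sin 21° − μN = ma, so 50.321 − 24.611 − 10.846 = 7 a, giving a = 2.1234 m/s².

2.12 m/s²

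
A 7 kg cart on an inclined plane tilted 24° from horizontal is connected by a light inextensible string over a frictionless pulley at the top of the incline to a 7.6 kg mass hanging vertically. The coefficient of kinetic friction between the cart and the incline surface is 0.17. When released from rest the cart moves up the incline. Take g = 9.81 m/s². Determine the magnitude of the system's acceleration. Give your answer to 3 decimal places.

For the cart on the incline: the weight component along the slope is m₁g sin 24° = 7 × 9.81 × 0.4067 = 27.928 N and the normal force is N = m₁g cos 24° = 62.733 N.
Kinetic friction opposes the cart's motion up the incline: f = μN = 0.17 × 62.733 = 10.665 N acting down the slope.
Newton's second law for the cart (up-slope positive): T − 27.928 − 10.665 = 7 a. For the hanging mass (downward positive): 7.6 × 9.81 − T = 7.6 a.
Adding the two equations eliminates T: 35.963 = 14.6 a, so a = 2.4632 m/s².

2.463 m/s²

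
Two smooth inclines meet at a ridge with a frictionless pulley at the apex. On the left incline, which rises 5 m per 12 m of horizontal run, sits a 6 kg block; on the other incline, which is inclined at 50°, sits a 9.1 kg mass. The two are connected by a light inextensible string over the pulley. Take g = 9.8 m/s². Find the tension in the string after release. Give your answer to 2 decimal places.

Resolve each weight along its own incline: the 6 kg mass has component 6 × 9.8 × sin 22.62° = 22.615 N down its slope, and the 9.1 kg mass has 9.1 × 9.8 × sin 50° = 68.316 N down its slope.
The 9.1 kg side's 68.316 N exceeds the other side's 22.615 N, so that mass slides down and the 6 kg mass slides up. Taking that direction as positive, Newton's second law for the whole system gives 68.316 − 22.615 = (6 + 9.1) a, so a = 45.701 / 15.1 = 3.0266 m/s².
For the 6 kg mass (up-slope positive): T − 22.615 = 6 × 3.0266, so T = 40.775 N.

40.77 N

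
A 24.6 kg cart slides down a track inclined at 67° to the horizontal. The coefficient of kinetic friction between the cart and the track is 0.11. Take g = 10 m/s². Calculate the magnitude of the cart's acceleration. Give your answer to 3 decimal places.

Resolving the weight along the incline: the component pulling the cart down the slope is mg sin 67° = 24.6 × 10 × 0.9205 = 226.443 N, and the normal force is N = mg cos 67° = 24.6 × 10 × 0.3907 = 96.112 N.
Kinetic friction acts up the slope with magnitude f = μN = 0.11 × 96.112 = 10.572 N.
Net force along the incline is 226.443 − 10.572 = 215.871 N, so a = 215.871 / 24.6 = 8.7752 m/s².

8.775 m/s²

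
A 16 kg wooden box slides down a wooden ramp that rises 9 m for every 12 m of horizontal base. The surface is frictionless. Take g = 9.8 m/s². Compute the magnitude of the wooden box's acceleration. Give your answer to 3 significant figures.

Resolving the weight along the incline: the component pulling the wooden box down the slope is mg sin 36.87° = 16 × 9.8 × 0.6000 = 94.080 N, and the normal force is N = mg cos 36.87° = 16 × 9.8 × 0.8000 = 125.440 N.
With no friction the net force along the incline is 94.080 N, so a = g sin 36.87° = 94.080 / 16 = 5.8800 m/s².

5.88 m/s²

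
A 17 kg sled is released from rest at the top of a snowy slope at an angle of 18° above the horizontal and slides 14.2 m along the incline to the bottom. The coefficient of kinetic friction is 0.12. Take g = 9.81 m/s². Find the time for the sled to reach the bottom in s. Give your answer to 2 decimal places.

3.85 s

The weight component along the incline is mg sin 18° = 51.535 N and the normal force is N = mg cos 18° = 158.608 N.
Friction up the slope is f = μN = 0.12 × 158.608 = 19.033 N, so the net downslope force is 51.535 − 19.033 = 32.502 N and a = 32.502 / 17 = 1.9119 m/s².
Starting from rest, L = ½at², so t = √(2L/a) = √(2 × 14.2 / 1.9119) = 3.8541 s.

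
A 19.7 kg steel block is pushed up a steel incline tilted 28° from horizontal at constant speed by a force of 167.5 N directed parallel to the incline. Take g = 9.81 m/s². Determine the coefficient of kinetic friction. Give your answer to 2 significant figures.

0.45

At constant speed ΣF = 0 along the incline. The applied 167.5 N acts up the slope; the weight component mg sin 28° = 90.729 N and kinetic friction μN both act down the slope.
So 167.5 = 90.729 + μ × 170.636, giving μ = (167.5 − 90.729) / 170.636 = 0.4499.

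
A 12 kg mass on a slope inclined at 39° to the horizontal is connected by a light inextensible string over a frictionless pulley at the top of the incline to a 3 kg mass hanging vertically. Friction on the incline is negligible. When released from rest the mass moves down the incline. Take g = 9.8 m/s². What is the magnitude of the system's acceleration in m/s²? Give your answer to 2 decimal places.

For the mass on the incline: the weight component along the slope is m₁g sin 39° = 12 × 9.8 × 0.6293 = 74.006 N and the normal force is N = m₁g cos 39° = 91.392 N.
Newton's second law for the mass (down-slope positive): 74.006 − T = 12 a. For the hanging mass (upward positive): T − 3 × 9.8 = 3 a.
Adding the two equations eliminates T: 44.606 = 15 a, so a = 2.9737 m/s².

2.97 m/s²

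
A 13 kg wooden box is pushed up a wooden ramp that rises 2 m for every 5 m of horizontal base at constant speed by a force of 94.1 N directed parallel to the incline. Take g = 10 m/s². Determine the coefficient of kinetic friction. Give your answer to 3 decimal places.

0.380

At constant speed ΣF = 0 along the incline. The applied 94.1 N acts up the slope; the weight component mg sin 21.80° = 48.281 N and kinetic friction μN both act down the slope.
So 94.1 = 48.281 + μ × 120.702, giving μ = (94.1 − 48.281) / 120.702 = 0.3796.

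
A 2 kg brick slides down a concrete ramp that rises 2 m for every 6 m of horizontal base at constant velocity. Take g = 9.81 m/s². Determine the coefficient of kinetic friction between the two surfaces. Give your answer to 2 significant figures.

0.33

At constant velocity the net force along the incline is zero: mg sin 18.43° = μ mg cos 18.43°.
So μ = tan 18.43° = 0.3162 / 0.9487 = 0.3333.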